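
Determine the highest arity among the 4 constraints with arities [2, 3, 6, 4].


The arities are: 2, 3, 6, 4.
Scan for the maximum value.
Maximum arity = 6.

6


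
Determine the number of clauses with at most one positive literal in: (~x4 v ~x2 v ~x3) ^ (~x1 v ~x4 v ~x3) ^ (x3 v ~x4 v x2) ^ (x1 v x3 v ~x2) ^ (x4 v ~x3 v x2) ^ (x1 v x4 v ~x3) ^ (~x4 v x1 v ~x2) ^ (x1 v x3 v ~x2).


A Horn clause has at most one positive literal.
Clause 1: 0 positive lit(s) -> Horn
Clause 2: 0 positive lit(s) -> Horn
Clause 3: 2 positive lit(s) -> not Horn
Clause 4: 2 positive lit(s) -> not Horn
Clause 5: 2 positive lit(s) -> not Horn
Clause 6: 2 positive lit(s) -> not Horn
Clause 7: 1 positive lit(s) -> Horn
Clause 8: 2 positive lit(s) -> not Horn
Total Horn clauses = 3.

3


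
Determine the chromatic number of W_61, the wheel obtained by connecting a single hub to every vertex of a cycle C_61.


W_61 consists of the cycle C_61 together with a hub vertex adjacent to every cycle vertex.
The cycle C_61 needs 3 colors (odd cycle -> 3).
The hub is adjacent to every cycle vertex, so it must receive a new color distinct from all of them.
Chromatic number = 3 + 1 = 4.

4


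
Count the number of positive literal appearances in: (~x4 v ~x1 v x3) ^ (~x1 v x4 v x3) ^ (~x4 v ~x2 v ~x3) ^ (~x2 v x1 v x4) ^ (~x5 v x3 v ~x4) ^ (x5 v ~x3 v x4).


Scan each clause for unnegated literals.
Clause 1: 1 positive; Clause 2: 2 positive; Clause 3: 0 positive; Clause 4: 2 positive; Clause 5: 1 positive; Clause 6: 2 positive.
Total positive literal occurrences = 8.

8


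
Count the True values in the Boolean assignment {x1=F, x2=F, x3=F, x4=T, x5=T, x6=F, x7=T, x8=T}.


The weight is the number of variables assigned True.
True variables: x4, x5, x7, x8.
Weight = 4.

4


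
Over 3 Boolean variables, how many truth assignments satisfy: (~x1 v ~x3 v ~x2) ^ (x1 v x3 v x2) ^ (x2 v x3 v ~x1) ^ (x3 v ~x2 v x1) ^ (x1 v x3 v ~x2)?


Enumerate all 8 truth assignments over 3 variables.
Test each against every clause.
Satisfying assignments found: 4.

4


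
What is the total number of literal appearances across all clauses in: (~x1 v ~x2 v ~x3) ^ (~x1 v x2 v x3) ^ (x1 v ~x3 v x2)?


Clause lengths: 3, 3, 3.
Sum = 3 + 3 + 3 = 9.

9


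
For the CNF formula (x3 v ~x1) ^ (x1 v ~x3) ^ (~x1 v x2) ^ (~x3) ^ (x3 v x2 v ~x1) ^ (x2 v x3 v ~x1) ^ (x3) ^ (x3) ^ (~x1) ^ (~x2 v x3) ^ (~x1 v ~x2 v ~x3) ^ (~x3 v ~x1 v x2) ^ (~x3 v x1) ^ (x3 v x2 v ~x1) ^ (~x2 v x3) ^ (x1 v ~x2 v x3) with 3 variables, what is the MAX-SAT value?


Enumerate all 8 truth assignments.
For each, count how many of the 16 clauses are satisfied.
The formula is not fully satisfiable, so the maximum is below 16.
Maximum simultaneously satisfiable clauses = 14.

14


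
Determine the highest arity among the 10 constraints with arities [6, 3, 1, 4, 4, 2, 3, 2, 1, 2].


The arities are: 6, 3, 1, 4, 4, 2, 3, 2, 1, 2.
Scan for the maximum value.
Maximum arity = 6.

6


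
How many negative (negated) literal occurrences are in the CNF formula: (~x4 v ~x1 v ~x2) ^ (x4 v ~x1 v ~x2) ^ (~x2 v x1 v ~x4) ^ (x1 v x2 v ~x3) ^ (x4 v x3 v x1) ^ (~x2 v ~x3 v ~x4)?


Scan each clause for negated literals.
Clause 1: 3 negative; Clause 2: 2 negative; Clause 3: 2 negative; Clause 4: 1 negative; Clause 5: 0 negative; Clause 6: 3 negative.
Total negative literal occurrences = 11.

11


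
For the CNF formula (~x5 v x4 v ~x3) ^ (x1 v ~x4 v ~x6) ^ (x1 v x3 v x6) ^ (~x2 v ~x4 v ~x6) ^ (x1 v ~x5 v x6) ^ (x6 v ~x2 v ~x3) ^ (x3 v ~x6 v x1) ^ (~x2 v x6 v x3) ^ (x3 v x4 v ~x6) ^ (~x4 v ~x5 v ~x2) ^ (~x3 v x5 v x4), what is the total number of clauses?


Each group enclosed in parentheses joined by ^ is one clause.
Counting the conjuncts: 11 clauses.

11


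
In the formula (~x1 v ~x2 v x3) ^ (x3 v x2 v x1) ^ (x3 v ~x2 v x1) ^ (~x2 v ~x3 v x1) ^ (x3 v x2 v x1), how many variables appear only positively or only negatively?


A pure literal appears in only one polarity across all clauses.
No pure literals found.
Count = 0.

0


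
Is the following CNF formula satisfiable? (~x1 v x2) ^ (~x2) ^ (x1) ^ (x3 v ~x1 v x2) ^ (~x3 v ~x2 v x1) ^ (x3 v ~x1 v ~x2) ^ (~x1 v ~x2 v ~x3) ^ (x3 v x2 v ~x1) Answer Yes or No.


Check all 8 possible truth assignments.
Number of satisfying assignments found: 0.
The formula is unsatisfiable.

No


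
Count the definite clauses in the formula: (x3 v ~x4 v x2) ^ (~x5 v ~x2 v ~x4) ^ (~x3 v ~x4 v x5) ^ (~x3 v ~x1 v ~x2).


A definite clause has exactly one positive literal.
Clause 1: 2 positive -> not definite
Clause 2: 0 positive -> not definite
Clause 3: 1 positive -> definite
Clause 4: 0 positive -> not definite
Definite clause count = 1.

1


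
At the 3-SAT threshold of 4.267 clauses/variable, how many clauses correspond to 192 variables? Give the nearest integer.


The 3-SAT phase transition occurs at approximately 4.267 clauses per variable.
m = 4.267 * 192 = 819.264.
Rounded to nearest integer: 819.

819


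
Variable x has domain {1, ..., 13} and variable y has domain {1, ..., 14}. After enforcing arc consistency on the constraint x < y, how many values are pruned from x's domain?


For the constraint x < y, x needs a supporting value in y's domain.
x can be at most 13 (one less than y's maximum).
Valid x values from domain: 13 out of 13.
Pruned = 13 - 13 = 0.

0


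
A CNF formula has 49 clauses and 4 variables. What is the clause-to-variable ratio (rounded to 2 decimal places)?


Clause-to-variable ratio = clauses / variables.
49 / 4 = 12.25.

12.25


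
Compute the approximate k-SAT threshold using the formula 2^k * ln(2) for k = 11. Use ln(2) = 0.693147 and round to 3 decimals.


Using the asymptotic formula: threshold ~ 2^k * ln(2).
2^11 = 2048.
2048 * 0.693147 = 1419.565.

1419.565


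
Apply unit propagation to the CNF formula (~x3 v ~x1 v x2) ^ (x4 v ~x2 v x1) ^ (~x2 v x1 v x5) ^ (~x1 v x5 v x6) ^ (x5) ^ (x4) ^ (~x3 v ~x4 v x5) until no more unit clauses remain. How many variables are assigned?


Unit propagation repeatedly assigns the literal in any unit clause, then simplifies.
Assignments in order: x5 = T, x4 = T.
No further unit clauses remain.
Total variables assigned = 2.

2


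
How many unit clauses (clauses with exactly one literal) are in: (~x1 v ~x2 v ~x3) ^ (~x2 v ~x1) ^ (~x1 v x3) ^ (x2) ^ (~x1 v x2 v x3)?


A unit clause contains exactly one literal.
Unit clauses found: (x2).
Count = 1.

1


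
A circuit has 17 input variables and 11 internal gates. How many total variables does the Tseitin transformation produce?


The Tseitin transformation introduces one auxiliary variable per gate.
Total variables = inputs + gates = 17 + 11 = 28.

28


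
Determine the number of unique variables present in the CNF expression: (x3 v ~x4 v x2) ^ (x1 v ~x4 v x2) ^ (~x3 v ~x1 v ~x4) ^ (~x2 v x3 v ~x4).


Identify each distinct variable in the formula.
Variables found: x1, x2, x3, x4.
Total distinct variables = 4.

4


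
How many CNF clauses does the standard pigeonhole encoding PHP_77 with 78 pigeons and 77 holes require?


The PHP encoding has two parts:
1) At-least-one-hole clauses: 78 (one per pigeon, each with 77 literals).
2) At-most-one-pigeon-per-hole clauses: 77 holes * C(78,2) = 77 * 3003 = 231231.
Total clauses = 78 + 231231 = 231309.

231309


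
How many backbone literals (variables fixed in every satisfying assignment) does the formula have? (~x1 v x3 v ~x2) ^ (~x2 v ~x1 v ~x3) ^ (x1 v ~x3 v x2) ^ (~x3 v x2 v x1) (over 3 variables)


Find all satisfying assignments: 5 model(s).
Check which variables have the same value in every model.
No variable is fixed across all models.
Backbone size = 0.

0


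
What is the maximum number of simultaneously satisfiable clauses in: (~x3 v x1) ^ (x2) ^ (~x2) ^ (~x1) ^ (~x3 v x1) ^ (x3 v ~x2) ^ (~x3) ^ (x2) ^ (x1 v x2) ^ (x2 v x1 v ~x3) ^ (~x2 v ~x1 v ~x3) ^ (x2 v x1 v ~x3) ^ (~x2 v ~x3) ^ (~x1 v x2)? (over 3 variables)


Enumerate all 8 truth assignments.
For each, count how many of the 14 clauses are satisfied.
The formula is not fully satisfiable, so the maximum is below 14.
Maximum simultaneously satisfiable clauses = 12.

12


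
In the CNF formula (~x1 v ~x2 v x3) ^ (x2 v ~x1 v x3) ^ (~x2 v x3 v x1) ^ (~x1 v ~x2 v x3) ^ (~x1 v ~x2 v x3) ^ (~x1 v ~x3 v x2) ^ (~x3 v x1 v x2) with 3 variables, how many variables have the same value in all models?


Find all satisfying assignments: 3 model(s).
Check which variables have the same value in every model.
No variable is fixed across all models.
Backbone size = 0.

0


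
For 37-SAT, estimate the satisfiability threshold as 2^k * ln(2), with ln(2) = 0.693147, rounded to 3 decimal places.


Using the asymptotic formula: threshold ~ 2^k * ln(2).
2^37 = 137438953472.
137438953472 * 0.693147 = 95265398282.256.

95265398282.256


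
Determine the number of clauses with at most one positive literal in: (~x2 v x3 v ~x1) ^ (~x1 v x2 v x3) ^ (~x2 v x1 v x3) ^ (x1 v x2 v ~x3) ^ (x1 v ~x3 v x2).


A Horn clause has at most one positive literal.
Clause 1: 1 positive lit(s) -> Horn
Clause 2: 2 positive lit(s) -> not Horn
Clause 3: 2 positive lit(s) -> not Horn
Clause 4: 2 positive lit(s) -> not Horn
Clause 5: 2 positive lit(s) -> not Horn
Total Horn clauses = 1.

1


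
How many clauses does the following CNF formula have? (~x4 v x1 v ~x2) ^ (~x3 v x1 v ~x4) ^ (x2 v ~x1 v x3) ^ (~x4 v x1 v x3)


Each group enclosed in parentheses joined by ^ is one clause.
Counting the conjuncts: 4 clauses.

4


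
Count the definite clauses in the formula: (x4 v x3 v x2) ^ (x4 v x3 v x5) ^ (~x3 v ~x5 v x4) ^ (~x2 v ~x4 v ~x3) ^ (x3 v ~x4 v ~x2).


A definite clause has exactly one positive literal.
Clause 1: 3 positive -> not definite
Clause 2: 3 positive -> not definite
Clause 3: 1 positive -> definite
Clause 4: 0 positive -> not definite
Clause 5: 1 positive -> definite
Definite clause count = 2.

2


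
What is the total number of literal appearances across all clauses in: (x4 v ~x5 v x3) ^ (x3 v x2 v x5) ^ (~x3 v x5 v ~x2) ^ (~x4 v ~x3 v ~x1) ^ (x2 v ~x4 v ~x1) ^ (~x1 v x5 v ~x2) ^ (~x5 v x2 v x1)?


Clause lengths: 3, 3, 3, 3, 3, 3, 3.
Sum = 3 + 3 + 3 + 3 + 3 + 3 + 3 = 21.

21


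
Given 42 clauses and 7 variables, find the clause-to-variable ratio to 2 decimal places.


Clause-to-variable ratio = clauses / variables.
42 / 7 = 6.0.

6.0


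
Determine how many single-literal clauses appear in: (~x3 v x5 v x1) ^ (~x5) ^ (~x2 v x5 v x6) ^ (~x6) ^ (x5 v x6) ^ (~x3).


A unit clause contains exactly one literal.
Unit clauses found: (~x5), (~x6), (~x3).
Count = 3.

3


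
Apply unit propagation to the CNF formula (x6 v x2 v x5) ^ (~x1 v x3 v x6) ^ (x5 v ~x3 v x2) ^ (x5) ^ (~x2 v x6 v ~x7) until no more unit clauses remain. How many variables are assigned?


Unit propagation repeatedly assigns the literal in any unit clause, then simplifies.
Assignments in order: x5 = T.
No further unit clauses remain.
Total variables assigned = 1.

1


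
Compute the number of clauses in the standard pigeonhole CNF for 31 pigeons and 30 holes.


The PHP encoding has two parts:
1) At-least-one-hole clauses: 31 (one per pigeon, each with 30 literals).
2) At-most-one-pigeon-per-hole clauses: 30 holes * C(31,2) = 30 * 465 = 13950.
Total clauses = 31 + 13950 = 13981.

13981


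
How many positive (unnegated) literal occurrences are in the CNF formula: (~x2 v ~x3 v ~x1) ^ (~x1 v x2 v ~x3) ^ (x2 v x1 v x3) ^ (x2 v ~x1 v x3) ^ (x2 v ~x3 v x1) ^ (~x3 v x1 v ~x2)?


Scan each clause for unnegated literals.
Clause 1: 0 positive; Clause 2: 1 positive; Clause 3: 3 positive; Clause 4: 2 positive; Clause 5: 2 positive; Clause 6: 1 positive.
Total positive literal occurrences = 9.

9


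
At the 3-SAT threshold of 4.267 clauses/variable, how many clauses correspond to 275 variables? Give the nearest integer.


The 3-SAT phase transition occurs at approximately 4.267 clauses per variable.
m = 4.267 * 275 = 1173.425.
Rounded to nearest integer: 1173.

1173


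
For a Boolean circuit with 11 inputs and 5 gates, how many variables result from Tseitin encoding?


The Tseitin transformation introduces one auxiliary variable per gate.
Total variables = inputs + gates = 11 + 5 = 16.

16


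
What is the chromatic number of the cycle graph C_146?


A cycle on an even number of vertices is bipartite: alternate two colors around the cycle.
Since 146 is even, two colors suffice, and at least two are needed because the graph has edges.
Chromatic number = 2.

2


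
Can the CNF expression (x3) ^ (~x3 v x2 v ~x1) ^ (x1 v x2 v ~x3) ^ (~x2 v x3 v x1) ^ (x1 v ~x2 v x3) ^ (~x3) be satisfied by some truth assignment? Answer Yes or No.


Check all 8 possible truth assignments.
Number of satisfying assignments found: 0.
The formula is unsatisfiable.

No


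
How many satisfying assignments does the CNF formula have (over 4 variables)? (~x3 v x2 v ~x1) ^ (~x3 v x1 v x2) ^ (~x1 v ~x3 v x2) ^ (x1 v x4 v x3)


Enumerate all 16 truth assignments over 4 variables.
Test each against every clause.
Satisfying assignments found: 10.

10


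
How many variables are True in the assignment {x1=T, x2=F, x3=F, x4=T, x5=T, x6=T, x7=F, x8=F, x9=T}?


The weight is the number of variables assigned True.
True variables: x1, x4, x5, x6, x9.
Weight = 5.

5


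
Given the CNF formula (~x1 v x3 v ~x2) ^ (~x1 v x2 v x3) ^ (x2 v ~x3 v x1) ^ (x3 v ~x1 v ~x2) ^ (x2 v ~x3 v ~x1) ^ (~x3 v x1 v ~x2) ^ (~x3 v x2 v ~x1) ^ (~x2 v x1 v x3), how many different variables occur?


Identify each distinct variable in the formula.
Variables found: x1, x2, x3.
Total distinct variables = 3.

3


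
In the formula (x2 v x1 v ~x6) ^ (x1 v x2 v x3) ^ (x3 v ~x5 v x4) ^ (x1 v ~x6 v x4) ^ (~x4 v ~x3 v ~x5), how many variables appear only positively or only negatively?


A pure literal appears in only one polarity across all clauses.
Pure literals: x1 (positive only), x2 (positive only), x5 (negative only), x6 (negative only).
Count = 4.

4


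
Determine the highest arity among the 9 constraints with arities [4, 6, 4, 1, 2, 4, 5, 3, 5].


The arities are: 4, 6, 4, 1, 2, 4, 5, 3, 5.
Scan for the maximum value.
Maximum arity = 6.

6


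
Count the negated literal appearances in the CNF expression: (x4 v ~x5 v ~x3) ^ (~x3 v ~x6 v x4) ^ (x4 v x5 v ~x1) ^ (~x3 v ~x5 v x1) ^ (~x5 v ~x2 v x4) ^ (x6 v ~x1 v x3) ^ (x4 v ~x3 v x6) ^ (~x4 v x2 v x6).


Scan each clause for negated literals.
Clause 1: 2 negative; Clause 2: 2 negative; Clause 3: 1 negative; Clause 4: 2 negative; Clause 5: 2 negative; Clause 6: 1 negative; Clause 7: 1 negative; Clause 8: 1 negative.
Total negative literal occurrences = 12.

12


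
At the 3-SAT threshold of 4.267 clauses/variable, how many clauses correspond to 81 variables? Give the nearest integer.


The 3-SAT phase transition occurs at approximately 4.267 clauses per variable.
m = 4.267 * 81 = 345.627.
Rounded to nearest integer: 346.

346


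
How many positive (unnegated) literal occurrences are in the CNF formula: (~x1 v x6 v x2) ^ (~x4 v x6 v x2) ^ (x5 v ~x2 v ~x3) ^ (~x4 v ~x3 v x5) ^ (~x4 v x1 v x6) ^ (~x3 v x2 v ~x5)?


Scan each clause for unnegated literals.
Clause 1: 2 positive; Clause 2: 2 positive; Clause 3: 1 positive; Clause 4: 1 positive; Clause 5: 2 positive; Clause 6: 1 positive.
Total positive literal occurrences = 9.

9


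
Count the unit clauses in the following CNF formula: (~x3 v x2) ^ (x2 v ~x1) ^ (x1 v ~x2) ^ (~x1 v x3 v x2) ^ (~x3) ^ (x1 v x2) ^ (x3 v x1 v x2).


A unit clause contains exactly one literal.
Unit clauses found: (~x3).
Count = 1.

1


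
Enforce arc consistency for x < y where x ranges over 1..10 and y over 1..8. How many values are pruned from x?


For the constraint x < y, x needs a supporting value in y's domain.
x can be at most 7 (one less than y's maximum).
Valid x values from domain: 7 out of 10.
Pruned = 10 - 7 = 3.

3


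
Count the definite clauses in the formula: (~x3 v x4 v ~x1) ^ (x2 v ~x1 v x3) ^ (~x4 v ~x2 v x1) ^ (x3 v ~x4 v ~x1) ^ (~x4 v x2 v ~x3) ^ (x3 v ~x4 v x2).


A definite clause has exactly one positive literal.
Clause 1: 1 positive -> definite
Clause 2: 2 positive -> not definite
Clause 3: 1 positive -> definite
Clause 4: 1 positive -> definite
Clause 5: 1 positive -> definite
Clause 6: 2 positive -> not definite
Definite clause count = 4.

4


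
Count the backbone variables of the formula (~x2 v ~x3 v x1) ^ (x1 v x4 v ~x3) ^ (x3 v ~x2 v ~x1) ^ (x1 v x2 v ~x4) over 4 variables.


Find all satisfying assignments: 9 model(s).
Check which variables have the same value in every model.
No variable is fixed across all models.
Backbone size = 0.

0


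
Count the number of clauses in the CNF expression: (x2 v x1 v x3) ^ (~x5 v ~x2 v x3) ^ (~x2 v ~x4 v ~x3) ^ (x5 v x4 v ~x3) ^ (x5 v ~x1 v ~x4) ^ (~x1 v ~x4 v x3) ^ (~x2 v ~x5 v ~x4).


Each group enclosed in parentheses joined by ^ is one clause.
Counting the conjuncts: 7 clauses.

7


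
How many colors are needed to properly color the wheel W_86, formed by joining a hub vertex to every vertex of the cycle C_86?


W_86 consists of the cycle C_86 together with a hub vertex adjacent to every cycle vertex.
The cycle C_86 needs 2 colors (even cycle -> 2).
The hub is adjacent to every cycle vertex, so it must receive a new color distinct from all of them.
Chromatic number = 2 + 1 = 3.

3


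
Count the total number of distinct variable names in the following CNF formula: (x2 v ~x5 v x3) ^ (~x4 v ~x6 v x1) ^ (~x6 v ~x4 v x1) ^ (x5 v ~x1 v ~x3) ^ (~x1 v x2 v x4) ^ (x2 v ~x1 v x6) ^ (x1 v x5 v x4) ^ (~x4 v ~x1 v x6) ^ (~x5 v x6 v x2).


Identify each distinct variable in the formula.
Variables found: x1, x2, x3, x4, x5, x6.
Total distinct variables = 6.

6


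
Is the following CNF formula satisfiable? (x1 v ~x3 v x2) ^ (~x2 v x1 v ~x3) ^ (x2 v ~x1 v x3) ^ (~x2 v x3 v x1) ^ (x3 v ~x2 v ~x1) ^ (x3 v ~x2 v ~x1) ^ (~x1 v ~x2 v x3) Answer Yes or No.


Check all 8 possible truth assignments.
Number of satisfying assignments found: 3.
The formula is satisfiable.

Yes


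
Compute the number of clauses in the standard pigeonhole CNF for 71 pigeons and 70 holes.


The PHP encoding has two parts:
1) At-least-one-hole clauses: 71 (one per pigeon, each with 70 literals).
2) At-most-one-pigeon-per-hole clauses: 70 holes * C(71,2) = 70 * 2485 = 173950.
Total clauses = 71 + 173950 = 174021.

174021


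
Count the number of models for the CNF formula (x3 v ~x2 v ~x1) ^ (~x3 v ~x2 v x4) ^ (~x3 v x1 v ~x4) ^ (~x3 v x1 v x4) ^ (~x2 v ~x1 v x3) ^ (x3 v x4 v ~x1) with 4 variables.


Enumerate all 16 truth assignments over 4 variables.
Test each against every clause.
Satisfying assignments found: 8.

8


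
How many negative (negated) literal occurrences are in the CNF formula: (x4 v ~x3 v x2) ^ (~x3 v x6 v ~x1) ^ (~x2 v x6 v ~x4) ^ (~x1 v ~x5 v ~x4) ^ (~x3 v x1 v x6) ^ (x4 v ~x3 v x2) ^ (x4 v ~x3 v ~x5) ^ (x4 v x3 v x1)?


Scan each clause for negated literals.
Clause 1: 1 negative; Clause 2: 2 negative; Clause 3: 2 negative; Clause 4: 3 negative; Clause 5: 1 negative; Clause 6: 1 negative; Clause 7: 2 negative; Clause 8: 0 negative.
Total negative literal occurrences = 12.

12


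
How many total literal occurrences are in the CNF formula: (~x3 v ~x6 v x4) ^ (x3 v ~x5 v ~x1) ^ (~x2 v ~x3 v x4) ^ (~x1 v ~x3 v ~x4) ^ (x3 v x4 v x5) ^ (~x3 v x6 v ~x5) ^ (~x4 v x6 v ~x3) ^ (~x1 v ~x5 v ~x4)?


Clause lengths: 3, 3, 3, 3, 3, 3, 3, 3.
Sum = 3 + 3 + 3 + 3 + 3 + 3 + 3 + 3 = 24.

24


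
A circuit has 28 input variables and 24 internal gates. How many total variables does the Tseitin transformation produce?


The Tseitin transformation introduces one auxiliary variable per gate.
Total variables = inputs + gates = 28 + 24 = 52.

52


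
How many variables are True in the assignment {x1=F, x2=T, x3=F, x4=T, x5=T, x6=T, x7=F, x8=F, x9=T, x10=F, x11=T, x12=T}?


The weight is the number of variables assigned True.
True variables: x2, x4, x5, x6, x9, x11, x12.
Weight = 7.

7


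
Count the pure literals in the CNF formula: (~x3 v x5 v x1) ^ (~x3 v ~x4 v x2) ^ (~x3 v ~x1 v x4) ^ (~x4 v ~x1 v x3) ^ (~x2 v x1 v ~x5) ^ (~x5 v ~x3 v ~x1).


A pure literal appears in only one polarity across all clauses.
No pure literals found.
Count = 0.

0


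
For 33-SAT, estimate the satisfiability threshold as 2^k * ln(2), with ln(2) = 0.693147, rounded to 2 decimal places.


Using the asymptotic formula: threshold ~ 2^k * ln(2).
2^33 = 8589934592.
8589934592 * 0.693147 = 5954087392.64.

5954087392.64


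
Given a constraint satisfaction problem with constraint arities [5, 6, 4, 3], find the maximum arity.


The arities are: 5, 6, 4, 3.
Scan for the maximum value.
Maximum arity = 6.

6


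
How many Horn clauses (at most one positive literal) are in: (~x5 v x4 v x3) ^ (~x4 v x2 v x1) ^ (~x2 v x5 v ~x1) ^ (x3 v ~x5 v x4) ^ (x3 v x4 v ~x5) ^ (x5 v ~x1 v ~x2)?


A Horn clause has at most one positive literal.
Clause 1: 2 positive lit(s) -> not Horn
Clause 2: 2 positive lit(s) -> not Horn
Clause 3: 1 positive lit(s) -> Horn
Clause 4: 2 positive lit(s) -> not Horn
Clause 5: 2 positive lit(s) -> not Horn
Clause 6: 1 positive lit(s) -> Horn
Total Horn clauses = 2.

2


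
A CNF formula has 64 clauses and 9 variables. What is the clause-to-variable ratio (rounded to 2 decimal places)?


Clause-to-variable ratio = clauses / variables.
64 / 9 = 7.11.

7.11


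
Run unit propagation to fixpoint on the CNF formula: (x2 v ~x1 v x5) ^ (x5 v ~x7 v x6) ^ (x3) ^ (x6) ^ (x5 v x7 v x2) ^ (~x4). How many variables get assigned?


Unit propagation repeatedly assigns the literal in any unit clause, then simplifies.
Assignments in order: x3 = T, x6 = T, x4 = F.
No further unit clauses remain.
Total variables assigned = 3.

3


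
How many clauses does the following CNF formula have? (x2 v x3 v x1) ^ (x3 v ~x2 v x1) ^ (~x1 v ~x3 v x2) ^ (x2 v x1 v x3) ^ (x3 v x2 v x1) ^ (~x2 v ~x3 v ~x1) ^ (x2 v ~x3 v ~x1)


Each group enclosed in parentheses joined by ^ is one clause.
Counting the conjuncts: 7 clauses.

7


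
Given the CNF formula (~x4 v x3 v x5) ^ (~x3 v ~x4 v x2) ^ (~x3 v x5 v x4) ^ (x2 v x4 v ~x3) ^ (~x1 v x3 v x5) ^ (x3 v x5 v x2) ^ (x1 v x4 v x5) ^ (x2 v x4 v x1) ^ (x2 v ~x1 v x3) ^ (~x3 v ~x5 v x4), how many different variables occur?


Identify each distinct variable in the formula.
Variables found: x1, x2, x3, x4, x5.
Total distinct variables = 5.

5


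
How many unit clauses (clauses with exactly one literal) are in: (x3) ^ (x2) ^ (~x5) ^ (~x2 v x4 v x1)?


A unit clause contains exactly one literal.
Unit clauses found: (x3), (x2), (~x5).
Count = 3.

3


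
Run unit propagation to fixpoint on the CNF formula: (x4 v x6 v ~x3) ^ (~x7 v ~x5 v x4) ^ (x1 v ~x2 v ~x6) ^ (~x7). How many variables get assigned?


Unit propagation repeatedly assigns the literal in any unit clause, then simplifies.
Assignments in order: x7 = F.
No further unit clauses remain.
Total variables assigned = 1.

1


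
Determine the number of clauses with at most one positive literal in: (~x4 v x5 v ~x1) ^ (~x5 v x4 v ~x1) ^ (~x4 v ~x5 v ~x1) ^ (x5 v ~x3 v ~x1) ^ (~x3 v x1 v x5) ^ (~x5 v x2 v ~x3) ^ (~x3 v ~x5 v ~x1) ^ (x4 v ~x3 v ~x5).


A Horn clause has at most one positive literal.
Clause 1: 1 positive lit(s) -> Horn
Clause 2: 1 positive lit(s) -> Horn
Clause 3: 0 positive lit(s) -> Horn
Clause 4: 1 positive lit(s) -> Horn
Clause 5: 2 positive lit(s) -> not Horn
Clause 6: 1 positive lit(s) -> Horn
Clause 7: 0 positive lit(s) -> Horn
Clause 8: 1 positive lit(s) -> Horn
Total Horn clauses = 7.

7


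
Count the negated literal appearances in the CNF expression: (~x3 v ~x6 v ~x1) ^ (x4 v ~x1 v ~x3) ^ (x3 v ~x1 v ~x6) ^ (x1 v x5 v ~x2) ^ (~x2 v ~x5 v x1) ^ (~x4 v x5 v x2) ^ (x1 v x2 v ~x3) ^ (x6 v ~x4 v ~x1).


Scan each clause for negated literals.
Clause 1: 3 negative; Clause 2: 2 negative; Clause 3: 2 negative; Clause 4: 1 negative; Clause 5: 2 negative; Clause 6: 1 negative; Clause 7: 1 negative; Clause 8: 2 negative.
Total negative literal occurrences = 14.

14


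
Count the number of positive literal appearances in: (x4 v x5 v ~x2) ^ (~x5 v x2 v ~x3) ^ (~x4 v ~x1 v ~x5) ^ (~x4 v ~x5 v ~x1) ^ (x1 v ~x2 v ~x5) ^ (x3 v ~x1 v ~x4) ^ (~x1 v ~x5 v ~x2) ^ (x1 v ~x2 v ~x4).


Scan each clause for unnegated literals.
Clause 1: 2 positive; Clause 2: 1 positive; Clause 3: 0 positive; Clause 4: 0 positive; Clause 5: 1 positive; Clause 6: 1 positive; Clause 7: 0 positive; Clause 8: 1 positive.
Total positive literal occurrences = 6.

6


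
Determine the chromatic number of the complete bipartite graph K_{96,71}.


K_{96,71} is bipartite by definition: the two parts are independent sets, with every edge crossing between them.
Color all vertices in one part with color 1 and all vertices in the other part with color 2.
Since the graph has at least one edge, one color does not suffice.
Chromatic number = 2.

2


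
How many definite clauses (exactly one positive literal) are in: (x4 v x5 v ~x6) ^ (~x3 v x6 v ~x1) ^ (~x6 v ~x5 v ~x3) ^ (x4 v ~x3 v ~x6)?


A definite clause has exactly one positive literal.
Clause 1: 2 positive -> not definite
Clause 2: 1 positive -> definite
Clause 3: 0 positive -> not definite
Clause 4: 1 positive -> definite
Definite clause count = 2.

2


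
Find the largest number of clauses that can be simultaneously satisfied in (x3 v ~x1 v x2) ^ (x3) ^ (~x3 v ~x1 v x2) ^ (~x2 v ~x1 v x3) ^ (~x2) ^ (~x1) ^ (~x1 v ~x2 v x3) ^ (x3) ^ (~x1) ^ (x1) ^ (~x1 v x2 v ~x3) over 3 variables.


Enumerate all 8 truth assignments.
For each, count how many of the 11 clauses are satisfied.
The formula is not fully satisfiable, so the maximum is below 11.
Maximum simultaneously satisfiable clauses = 10.

10


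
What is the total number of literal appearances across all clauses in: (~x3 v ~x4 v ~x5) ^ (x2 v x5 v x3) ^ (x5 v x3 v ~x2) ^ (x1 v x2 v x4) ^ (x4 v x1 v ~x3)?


Clause lengths: 3, 3, 3, 3, 3.
Sum = 3 + 3 + 3 + 3 + 3 = 15.

15


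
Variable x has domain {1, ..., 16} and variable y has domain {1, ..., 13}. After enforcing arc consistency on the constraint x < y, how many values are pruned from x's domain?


For the constraint x < y, x needs a supporting value in y's domain.
x can be at most 12 (one less than y's maximum).
Valid x values from domain: 12 out of 16.
Pruned = 16 - 12 = 4.

4


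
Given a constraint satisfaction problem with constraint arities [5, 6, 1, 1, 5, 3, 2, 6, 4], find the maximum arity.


The arities are: 5, 6, 1, 1, 5, 3, 2, 6, 4.
Scan for the maximum value.
Maximum arity = 6.

6


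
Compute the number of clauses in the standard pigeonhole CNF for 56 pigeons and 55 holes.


The PHP encoding has two parts:
1) At-least-one-hole clauses: 56 (one per pigeon, each with 55 literals).
2) At-most-one-pigeon-per-hole clauses: 55 holes * C(56,2) = 55 * 1540 = 84700.
Total clauses = 56 + 84700 = 84756.

84756


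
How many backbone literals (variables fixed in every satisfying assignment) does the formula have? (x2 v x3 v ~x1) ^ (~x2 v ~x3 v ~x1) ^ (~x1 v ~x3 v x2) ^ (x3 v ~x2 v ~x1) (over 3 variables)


Find all satisfying assignments: 4 model(s).
Check which variables have the same value in every model.
Fixed variables: x1=F.
Backbone size = 1.

1


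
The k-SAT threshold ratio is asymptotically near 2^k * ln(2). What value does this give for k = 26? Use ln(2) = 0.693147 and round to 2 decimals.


Using the asymptotic formula: threshold ~ 2^k * ln(2).
2^26 = 67108864.
67108864 * 0.693147 = 46516307.76.

46516307.76


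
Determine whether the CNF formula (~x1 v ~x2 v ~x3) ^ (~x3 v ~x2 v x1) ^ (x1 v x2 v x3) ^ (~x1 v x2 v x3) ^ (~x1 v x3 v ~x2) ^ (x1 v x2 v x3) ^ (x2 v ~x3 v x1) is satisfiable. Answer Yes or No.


Check all 8 possible truth assignments.
Number of satisfying assignments found: 2.
The formula is satisfiable.

Yes


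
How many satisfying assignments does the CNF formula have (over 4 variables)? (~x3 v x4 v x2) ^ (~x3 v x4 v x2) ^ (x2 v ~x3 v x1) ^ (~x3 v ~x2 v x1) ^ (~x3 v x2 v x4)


Enumerate all 16 truth assignments over 4 variables.
Test each against every clause.
Satisfying assignments found: 11.

11


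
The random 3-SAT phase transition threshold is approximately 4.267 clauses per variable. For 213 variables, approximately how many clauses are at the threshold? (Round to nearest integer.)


The 3-SAT phase transition occurs at approximately 4.267 clauses per variable.
m = 4.267 * 213 = 908.871.
Rounded to nearest integer: 909.

909


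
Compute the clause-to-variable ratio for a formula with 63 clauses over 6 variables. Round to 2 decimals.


Clause-to-variable ratio = clauses / variables.
63 / 6 = 10.5.

10.5


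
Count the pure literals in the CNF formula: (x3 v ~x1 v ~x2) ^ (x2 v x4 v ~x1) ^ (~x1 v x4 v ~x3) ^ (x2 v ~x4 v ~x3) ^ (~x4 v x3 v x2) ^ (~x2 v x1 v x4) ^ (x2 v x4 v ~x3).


A pure literal appears in only one polarity across all clauses.
No pure literals found.
Count = 0.

0


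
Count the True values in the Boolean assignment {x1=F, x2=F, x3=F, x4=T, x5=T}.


The weight is the number of variables assigned True.
True variables: x4, x5.
Weight = 2.

2


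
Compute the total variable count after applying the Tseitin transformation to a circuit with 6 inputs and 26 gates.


The Tseitin transformation introduces one auxiliary variable per gate.
Total variables = inputs + gates = 6 + 26 = 32.

32


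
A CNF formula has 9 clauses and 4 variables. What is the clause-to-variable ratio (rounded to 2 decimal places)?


Clause-to-variable ratio = clauses / variables.
9 / 4 = 2.25.

2.25


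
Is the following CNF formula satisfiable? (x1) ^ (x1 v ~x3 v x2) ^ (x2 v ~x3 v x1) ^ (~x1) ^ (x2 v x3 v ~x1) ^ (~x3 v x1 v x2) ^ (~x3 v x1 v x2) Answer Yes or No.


Check all 8 possible truth assignments.
Number of satisfying assignments found: 0.
The formula is unsatisfiable.

No


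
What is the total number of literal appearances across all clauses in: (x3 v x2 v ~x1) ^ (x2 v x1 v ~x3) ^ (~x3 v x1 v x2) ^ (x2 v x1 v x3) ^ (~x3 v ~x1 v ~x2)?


Clause lengths: 3, 3, 3, 3, 3.
Sum = 3 + 3 + 3 + 3 + 3 = 15.

15


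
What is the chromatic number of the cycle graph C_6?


A cycle on an even number of vertices is bipartite: alternate two colors around the cycle.
Since 6 is even, two colors suffice, and at least two are needed because the graph has edges.
Chromatic number = 2.

2


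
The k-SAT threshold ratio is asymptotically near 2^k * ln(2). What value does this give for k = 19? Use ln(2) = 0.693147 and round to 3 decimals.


Using the asymptotic formula: threshold ~ 2^k * ln(2).
2^19 = 524288.
524288 * 0.693147 = 363408.654.

363408.654


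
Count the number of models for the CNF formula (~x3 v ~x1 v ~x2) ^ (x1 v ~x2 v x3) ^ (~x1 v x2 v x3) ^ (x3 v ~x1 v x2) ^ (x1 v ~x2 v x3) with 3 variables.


Enumerate all 8 truth assignments over 3 variables.
Test each against every clause.
Satisfying assignments found: 5.

5


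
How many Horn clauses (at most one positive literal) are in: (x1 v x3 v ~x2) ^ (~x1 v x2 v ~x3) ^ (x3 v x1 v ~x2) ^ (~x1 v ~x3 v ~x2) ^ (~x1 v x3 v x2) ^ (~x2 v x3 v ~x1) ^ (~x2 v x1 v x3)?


A Horn clause has at most one positive literal.
Clause 1: 2 positive lit(s) -> not Horn
Clause 2: 1 positive lit(s) -> Horn
Clause 3: 2 positive lit(s) -> not Horn
Clause 4: 0 positive lit(s) -> Horn
Clause 5: 2 positive lit(s) -> not Horn
Clause 6: 1 positive lit(s) -> Horn
Clause 7: 2 positive lit(s) -> not Horn
Total Horn clauses = 3.

3


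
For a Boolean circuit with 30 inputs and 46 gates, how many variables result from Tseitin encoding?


The Tseitin transformation introduces one auxiliary variable per gate.
Total variables = inputs + gates = 30 + 46 = 76.

76


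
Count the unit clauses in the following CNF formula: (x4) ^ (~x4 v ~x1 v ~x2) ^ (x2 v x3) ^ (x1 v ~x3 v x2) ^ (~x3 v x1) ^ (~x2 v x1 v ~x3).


A unit clause contains exactly one literal.
Unit clauses found: (x4).
Count = 1.

1


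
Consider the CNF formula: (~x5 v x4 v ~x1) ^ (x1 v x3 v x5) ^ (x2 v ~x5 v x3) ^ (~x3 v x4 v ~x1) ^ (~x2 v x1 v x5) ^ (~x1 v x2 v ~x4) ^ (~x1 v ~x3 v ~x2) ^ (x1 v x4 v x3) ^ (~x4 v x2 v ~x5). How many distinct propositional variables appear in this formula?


Identify each distinct variable in the formula.
Variables found: x1, x2, x3, x4, x5.
Total distinct variables = 5.

5


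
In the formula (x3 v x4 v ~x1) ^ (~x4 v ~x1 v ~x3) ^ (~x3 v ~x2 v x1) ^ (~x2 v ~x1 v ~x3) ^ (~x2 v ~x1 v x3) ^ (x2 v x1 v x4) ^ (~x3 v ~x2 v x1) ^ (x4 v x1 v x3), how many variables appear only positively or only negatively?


A pure literal appears in only one polarity across all clauses.
No pure literals found.
Count = 0.

0


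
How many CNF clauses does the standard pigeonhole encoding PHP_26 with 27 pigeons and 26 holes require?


The PHP encoding has two parts:
1) At-least-one-hole clauses: 27 (one per pigeon, each with 26 literals).
2) At-most-one-pigeon-per-hole clauses: 26 holes * C(27,2) = 26 * 351 = 9126.
Total clauses = 27 + 9126 = 9153.

9153


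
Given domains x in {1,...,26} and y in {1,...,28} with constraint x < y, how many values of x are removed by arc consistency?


For the constraint x < y, x needs a supporting value in y's domain.
x can be at most 27 (one less than y's maximum).
Valid x values from domain: 26 out of 26.
Pruned = 26 - 26 = 0.

0


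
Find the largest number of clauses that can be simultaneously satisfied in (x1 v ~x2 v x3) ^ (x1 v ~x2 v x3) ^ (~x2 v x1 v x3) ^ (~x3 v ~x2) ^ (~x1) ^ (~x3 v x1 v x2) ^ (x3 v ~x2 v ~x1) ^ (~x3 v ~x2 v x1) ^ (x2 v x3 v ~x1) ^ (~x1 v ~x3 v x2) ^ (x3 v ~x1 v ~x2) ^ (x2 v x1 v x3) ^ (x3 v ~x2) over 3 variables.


Enumerate all 8 truth assignments.
For each, count how many of the 13 clauses are satisfied.
The formula is not fully satisfiable, so the maximum is below 13.
Maximum simultaneously satisfiable clauses = 12.

12


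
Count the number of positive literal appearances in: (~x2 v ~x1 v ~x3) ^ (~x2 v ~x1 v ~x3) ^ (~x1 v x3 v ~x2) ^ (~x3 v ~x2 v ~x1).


Scan each clause for unnegated literals.
Clause 1: 0 positive; Clause 2: 0 positive; Clause 3: 1 positive; Clause 4: 0 positive.
Total positive literal occurrences = 1.

1


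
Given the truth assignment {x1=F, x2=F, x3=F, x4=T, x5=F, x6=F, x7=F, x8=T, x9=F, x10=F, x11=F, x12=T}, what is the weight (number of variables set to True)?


The weight is the number of variables assigned True.
True variables: x4, x8, x12.
Weight = 3.

3


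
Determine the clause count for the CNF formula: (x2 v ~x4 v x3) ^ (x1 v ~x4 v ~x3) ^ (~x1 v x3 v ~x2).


Each group enclosed in parentheses joined by ^ is one clause.
Counting the conjuncts: 3 clauses.

3


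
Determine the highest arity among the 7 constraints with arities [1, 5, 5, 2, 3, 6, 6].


The arities are: 1, 5, 5, 2, 3, 6, 6.
Scan for the maximum value.
Maximum arity = 6.

6


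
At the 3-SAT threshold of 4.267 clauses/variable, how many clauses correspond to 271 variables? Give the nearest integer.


The 3-SAT phase transition occurs at approximately 4.267 clauses per variable.
m = 4.267 * 271 = 1156.357.
Rounded to nearest integer: 1156.

1156


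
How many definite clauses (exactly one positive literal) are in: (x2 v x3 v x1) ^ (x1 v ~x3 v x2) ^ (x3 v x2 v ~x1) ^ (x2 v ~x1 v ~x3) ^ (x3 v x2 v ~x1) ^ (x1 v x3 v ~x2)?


A definite clause has exactly one positive literal.
Clause 1: 3 positive -> not definite
Clause 2: 2 positive -> not definite
Clause 3: 2 positive -> not definite
Clause 4: 1 positive -> definite
Clause 5: 2 positive -> not definite
Clause 6: 2 positive -> not definite
Definite clause count = 1.

1


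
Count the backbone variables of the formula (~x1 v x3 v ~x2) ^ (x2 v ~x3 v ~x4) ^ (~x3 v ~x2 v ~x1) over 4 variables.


Find all satisfying assignments: 10 model(s).
Check which variables have the same value in every model.
No variable is fixed across all models.
Backbone size = 0.

0


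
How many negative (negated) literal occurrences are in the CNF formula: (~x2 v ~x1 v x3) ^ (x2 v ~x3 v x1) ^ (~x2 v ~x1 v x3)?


Scan each clause for negated literals.
Clause 1: 2 negative; Clause 2: 1 negative; Clause 3: 2 negative.
Total negative literal occurrences = 5.

5


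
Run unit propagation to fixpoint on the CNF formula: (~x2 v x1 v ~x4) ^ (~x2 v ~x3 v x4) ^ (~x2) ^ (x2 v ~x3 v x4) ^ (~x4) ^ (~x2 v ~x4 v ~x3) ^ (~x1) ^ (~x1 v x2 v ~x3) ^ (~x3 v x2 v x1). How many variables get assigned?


Unit propagation repeatedly assigns the literal in any unit clause, then simplifies.
Assignments in order: x2 = F, x4 = F, x3 = F, x1 = F.
No further unit clauses remain.
Total variables assigned = 4.

4


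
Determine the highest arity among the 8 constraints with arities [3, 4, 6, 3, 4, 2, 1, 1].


The arities are: 3, 4, 6, 3, 4, 2, 1, 1.
Scan for the maximum value.
Maximum arity = 6.

6


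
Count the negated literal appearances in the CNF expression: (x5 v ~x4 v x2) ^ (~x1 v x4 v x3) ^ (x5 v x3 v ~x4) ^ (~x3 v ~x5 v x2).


Scan each clause for negated literals.
Clause 1: 1 negative; Clause 2: 1 negative; Clause 3: 1 negative; Clause 4: 2 negative.
Total negative literal occurrences = 5.

5


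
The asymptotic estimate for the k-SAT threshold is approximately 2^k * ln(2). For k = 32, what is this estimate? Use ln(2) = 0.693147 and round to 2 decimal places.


Using the asymptotic formula: threshold ~ 2^k * ln(2).
2^32 = 4294967296.
4294967296 * 0.693147 = 2977043696.32.

2977043696.32


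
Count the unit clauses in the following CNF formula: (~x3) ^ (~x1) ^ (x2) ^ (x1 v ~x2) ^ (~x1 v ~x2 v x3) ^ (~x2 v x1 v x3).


A unit clause contains exactly one literal.
Unit clauses found: (~x3), (~x1), (x2).
Count = 3.

3


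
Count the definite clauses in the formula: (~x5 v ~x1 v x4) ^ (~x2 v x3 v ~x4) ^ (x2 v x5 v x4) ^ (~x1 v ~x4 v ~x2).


A definite clause has exactly one positive literal.
Clause 1: 1 positive -> definite
Clause 2: 1 positive -> definite
Clause 3: 3 positive -> not definite
Clause 4: 0 positive -> not definite
Definite clause count = 2.

2


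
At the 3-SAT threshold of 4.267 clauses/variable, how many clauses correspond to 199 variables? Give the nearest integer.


The 3-SAT phase transition occurs at approximately 4.267 clauses per variable.
m = 4.267 * 199 = 849.133.
Rounded to nearest integer: 849.

849


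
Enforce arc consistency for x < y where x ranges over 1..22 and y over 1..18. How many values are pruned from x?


For the constraint x < y, x needs a supporting value in y's domain.
x can be at most 17 (one less than y's maximum).
Valid x values from domain: 17 out of 22.
Pruned = 22 - 17 = 5.

5


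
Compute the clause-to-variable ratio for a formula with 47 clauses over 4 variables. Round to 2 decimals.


Clause-to-variable ratio = clauses / variables.
47 / 4 = 11.75.

11.75


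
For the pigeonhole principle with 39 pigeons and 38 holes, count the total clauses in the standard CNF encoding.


The PHP encoding has two parts:
1) At-least-one-hole clauses: 39 (one per pigeon, each with 38 literals).
2) At-most-one-pigeon-per-hole clauses: 38 holes * C(39,2) = 38 * 741 = 28158.
Total clauses = 39 + 28158 = 28197.

28197


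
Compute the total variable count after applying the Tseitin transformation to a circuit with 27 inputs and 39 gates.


The Tseitin transformation introduces one auxiliary variable per gate.
Total variables = inputs + gates = 27 + 39 = 66.

66


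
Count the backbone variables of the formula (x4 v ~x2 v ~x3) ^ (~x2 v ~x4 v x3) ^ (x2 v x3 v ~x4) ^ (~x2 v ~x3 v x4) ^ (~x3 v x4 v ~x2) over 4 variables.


Find all satisfying assignments: 10 model(s).
Check which variables have the same value in every model.
No variable is fixed across all models.
Backbone size = 0.

0


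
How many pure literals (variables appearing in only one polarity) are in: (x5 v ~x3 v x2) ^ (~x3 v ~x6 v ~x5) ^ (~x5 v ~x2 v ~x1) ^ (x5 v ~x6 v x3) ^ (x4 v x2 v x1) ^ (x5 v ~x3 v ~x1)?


A pure literal appears in only one polarity across all clauses.
Pure literals: x4 (positive only), x6 (negative only).
Count = 2.

2
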